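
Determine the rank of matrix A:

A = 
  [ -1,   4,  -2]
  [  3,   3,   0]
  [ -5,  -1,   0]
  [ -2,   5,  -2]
Row reduce:
R2 → R2 + (3)·R1
R3 → R3 - (5)·R1
R4 → R4 - (2)·R1
R3 → R3 + (7/5)·R2
R4 → R4 + (1/5)·R2
R4 → R4 - (1/2)·R3
REF = 
  [ -1,   4,  -2]
  [  0,  15,  -6]
  [  0,   0, 8/5]
  [  0,   0,   0]
Pivot columns: 1, 2, 3 → 3 pivots.

rank(A) = 3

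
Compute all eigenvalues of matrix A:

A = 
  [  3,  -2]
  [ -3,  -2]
tr(A) = 1, det(A) = -12
Characteristic polynomial: λ² - tr(A)λ + det(A) = λ² - λ - 12
λ² - λ - 12 = (λ + 3)(λ - 4)

λ = 4, -3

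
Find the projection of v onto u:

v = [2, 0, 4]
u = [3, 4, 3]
proj_u(v) = [27/17, 36/17, 27/17]

v·u = (2)(3) + (0)(4) + (4)(3) = 18
u·u = (3)² + (4)² + (3)² = 34
proj_u(v) = (v·u / u·u) × u = (18/34) × u = (9/17) × u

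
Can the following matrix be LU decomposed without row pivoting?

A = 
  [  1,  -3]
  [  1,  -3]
Yes.
A[1,1] = 1 ≠ 0, so Gaussian elimination proceeds without a row swap: multiplier ℓ₂₁ = (1)/(1) = 1, and U[2,2] = -3 - (1)(-3) = 0.
L = 
  [  1,   0]
  [  1,   1]
U = 
  [  1,  -3]
  [  0,   0]
Check row 2 of LU: [(1)(1), (1)(-3) + 0] = [1, -3] = row 2 of A ✓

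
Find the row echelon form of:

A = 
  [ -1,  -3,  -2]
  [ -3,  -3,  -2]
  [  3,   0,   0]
Row operations:
R2 → R2 - (3)·R1
R3 → R3 + (3)·R1
R3 → R3 + (3/2)·R2

Resulting echelon form:
REF = 
  [ -1,  -3,  -2]
  [  0,   6,   4]
  [  0,   0,   0]

Rank = 2 (number of non-zero pivot rows).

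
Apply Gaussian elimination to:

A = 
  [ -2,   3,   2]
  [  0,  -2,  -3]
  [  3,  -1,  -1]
Row operations:
R3 → R3 + (3/2)·R1
R3 → R3 + (7/4)·R2

Resulting echelon form:
REF = 
  [   -2,     3,     2]
  [    0,    -2,    -3]
  [    0,     0, -13/4]

Rank = 3 (number of non-zero pivot rows).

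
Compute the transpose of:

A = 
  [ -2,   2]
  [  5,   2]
Aᵀ = 
  [ -2,   5]
  [  2,   2]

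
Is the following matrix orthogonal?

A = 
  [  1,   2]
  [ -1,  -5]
No

AᵀA = 
  [  2,   7]
  [  7,  29]
≠ I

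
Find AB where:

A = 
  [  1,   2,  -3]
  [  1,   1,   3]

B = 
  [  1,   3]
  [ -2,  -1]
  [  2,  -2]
A is 2×3 and B is 3×2, so AB is 2×2. Each entry is (row of A)·(column of B):
AB[1,1] = (1)(1) + (2)(-2) + (-3)(2) = -9
AB[1,2] = (1)(3) + (2)(-1) + (-3)(-2) = 7
AB[2,1] = (1)(1) + (1)(-2) + (3)(2) = 5
AB[2,2] = (1)(3) + (1)(-1) + (3)(-2) = -4

AB = 
  [ -9,   7]
  [  5,  -4]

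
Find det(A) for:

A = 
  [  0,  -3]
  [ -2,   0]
For a 2×2 matrix, det = ad - bc = (0)(0) - (-3)(-2) = -6

det(A) = -6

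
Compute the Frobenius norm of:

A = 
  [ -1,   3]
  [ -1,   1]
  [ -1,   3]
||A||_F = 4.69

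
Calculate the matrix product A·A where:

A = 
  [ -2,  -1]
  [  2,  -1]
A² = A·A:
A²[1,1] = (-2)(-2) + (-1)(2) = 2
A²[1,2] = (-2)(-1) + (-1)(-1) = 3
A²[2,1] = (2)(-2) + (-1)(2) = -6
A²[2,2] = (2)(-1) + (-1)(-1) = -1
A² = 
  [  2,   3]
  [ -6,  -1]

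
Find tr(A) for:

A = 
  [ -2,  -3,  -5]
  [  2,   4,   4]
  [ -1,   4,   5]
7

tr(A) = -2 + 4 + 5 = 7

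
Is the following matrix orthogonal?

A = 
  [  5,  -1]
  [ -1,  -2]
No

AᵀA = 
  [ 26,  -3]
  [ -3,   5]
≠ I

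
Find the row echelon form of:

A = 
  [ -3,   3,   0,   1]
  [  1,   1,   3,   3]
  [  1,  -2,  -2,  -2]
Row operations:
R2 → R2 + (1/3)·R1
R3 → R3 + (1/3)·R1
R3 → R3 + (1/2)·R2

Resulting echelon form:
REF = 
  [  -3,    3,    0,    1]
  [   0,    2,    3, 10/3]
  [   0,    0, -1/2,    0]

Rank = 3 (number of non-zero pivot rows).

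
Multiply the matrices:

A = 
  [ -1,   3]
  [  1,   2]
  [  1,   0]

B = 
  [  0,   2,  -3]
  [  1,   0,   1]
A is 3×2 and B is 2×3, so AB is 3×3. Each entry is (row of A)·(column of B):
AB[1,1] = (-1)(0) + (3)(1) = 3
AB[1,2] = (-1)(2) + (3)(0) = -2
AB[1,3] = (-1)(-3) + (3)(1) = 6
AB[2,1] = (1)(0) + (2)(1) = 2
AB[2,2] = (1)(2) + (2)(0) = 2
AB[2,3] = (1)(-3) + (2)(1) = -1
AB[3,1] = (1)(0) + (0)(1) = 0
AB[3,2] = (1)(2) + (0)(0) = 2
AB[3,3] = (1)(-3) + (0)(1) = -3

AB = 
  [  3,  -2,   6]
  [  2,   2,  -1]
  [  0,   2,  -3]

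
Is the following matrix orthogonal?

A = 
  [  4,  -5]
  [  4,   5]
No

AᵀA = 
  [ 32,   0]
  [  0,  50]
≠ I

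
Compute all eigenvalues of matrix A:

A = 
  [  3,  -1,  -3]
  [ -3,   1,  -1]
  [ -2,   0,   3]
λ = 2, (5 + √41)/2, (5 - √41)/2  (≈ 2, 5.702, -0.7016)

Characteristic polynomial: det(λI - A) = λ³ - 7λ² + 6λ + 8
Testing integer divisors of the constant term: p(2) = 0, so (λ - 2) is a factor:
p(λ) = (λ - 2)(λ² - 5λ - 4)
λ² - 5λ - 4 = 0  ⇒  λ = (5 ± √((-5)² - 4·(-4)))/2 = (5 ± √(41))/2
  = (5 + √41)/2,  (5 - √41)/2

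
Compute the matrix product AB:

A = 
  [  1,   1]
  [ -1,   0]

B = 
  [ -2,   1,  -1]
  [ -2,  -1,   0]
AB = 
  [ -4,   0,  -1]
  [  2,  -1,   1]

A is 2×2 and B is 2×3, so AB is 2×3. Each entry is (row of A)·(column of B):
AB[1,1] = (1)(-2) + (1)(-2) = -4
AB[1,2] = (1)(1) + (1)(-1) = 0
AB[1,3] = (1)(-1) + (1)(0) = -1
AB[2,1] = (-1)(-2) + (0)(-2) = 2
AB[2,2] = (-1)(1) + (0)(-1) = -1
AB[2,3] = (-1)(-1) + (0)(0) = 1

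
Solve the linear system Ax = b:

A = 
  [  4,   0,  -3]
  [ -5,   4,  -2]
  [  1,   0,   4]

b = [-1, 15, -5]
Row reduce the augmented matrix [A|b]:
R2 → R2 + (5/4)·R1
R3 → R3 - (1/4)·R1
REF = 
  [    4,     0,    -3,    -1]
  [    0,     4, -23/4,  55/4]
  [    0,     0,  19/4, -19/4]

Back-substitution:
x₃ = (-19/4) / (19/4) = -1
x₂ = (55/4 - (-23/4)(-1)) / 4 = 2
x₁ = (-1 - (0)(2) - (-3)(-1)) / 4 = -1

x = [-1, 2, -1]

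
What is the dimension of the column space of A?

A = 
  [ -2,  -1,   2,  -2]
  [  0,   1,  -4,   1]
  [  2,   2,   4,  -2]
dim(Col(A)) = 3

Row reduce:
R3 → R3 + (1)·R1
R3 → R3 - (1)·R2
REF = 
  [ -2,  -1,   2,  -2]
  [  0,   1,  -4,   1]
  [  0,   0,  10,  -5]
Pivot columns: 1, 2, 3 → 3 pivots.
dim(Col(A)) = number of pivot columns = 3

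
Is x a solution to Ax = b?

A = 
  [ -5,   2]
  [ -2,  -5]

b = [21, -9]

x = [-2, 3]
No

Ax = [16, -11] ≠ b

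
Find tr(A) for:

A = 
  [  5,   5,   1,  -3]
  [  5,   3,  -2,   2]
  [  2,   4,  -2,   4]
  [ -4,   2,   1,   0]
6

tr(A) = 5 + 3 + -2 + 0 = 6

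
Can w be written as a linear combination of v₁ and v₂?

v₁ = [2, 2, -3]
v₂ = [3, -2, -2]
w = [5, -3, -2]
No

Form the augmented matrix and row-reduce:
[v₁|v₂|w] = 
  [  2,   3,   5]
  [  2,  -2,  -3]
  [ -3,  -2,  -2]
R2 → R2 - (1)·R1
R3 → R3 + (3/2)·R1
R3 → R3 + (1/2)·R2
REF = 
  [  2,   3,   5]
  [  0,  -5,  -8]
  [  0,   0, 3/2]

Row 3 reads [0 0 | 3/2], i.e. 0 = 3/2, so the system is inconsistent and w ∉ span{v₁, v₂}.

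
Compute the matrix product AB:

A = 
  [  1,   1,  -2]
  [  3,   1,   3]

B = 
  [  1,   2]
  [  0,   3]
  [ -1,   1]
A is 2×3 and B is 3×2, so AB is 2×2. Each entry is (row of A)·(column of B):
AB[1,1] = (1)(1) + (1)(0) + (-2)(-1) = 3
AB[1,2] = (1)(2) + (1)(3) + (-2)(1) = 3
AB[2,1] = (3)(1) + (1)(0) + (3)(-1) = 0
AB[2,2] = (3)(2) + (1)(3) + (3)(1) = 12

AB = 
  [  3,   3]
  [  0,  12]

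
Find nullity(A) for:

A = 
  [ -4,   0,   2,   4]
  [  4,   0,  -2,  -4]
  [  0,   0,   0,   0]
nullity(A) = 3

Row reduce:
R2 → R2 + (1)·R1
REF = 
  [ -4,   0,   2,   4]
  [  0,   0,   0,   0]
  [  0,   0,   0,   0]
Pivot columns: 1 → 1 pivot.
rank(A) = 1, so nullity(A) = 4 - 1 = 3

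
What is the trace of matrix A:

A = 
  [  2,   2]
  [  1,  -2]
0

tr(A) = 2 + -2 = 0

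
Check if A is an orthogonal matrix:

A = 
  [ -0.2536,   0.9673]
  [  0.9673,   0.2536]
Yes

AᵀA = 
  [  1,   0]
  [  0,   1]
≈ I (equal to I up to the 4-dp rounding of the entries)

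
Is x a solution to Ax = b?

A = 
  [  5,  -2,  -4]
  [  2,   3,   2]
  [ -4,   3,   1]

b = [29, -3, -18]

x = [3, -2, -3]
No

Ax = [31, -6, -21] ≠ b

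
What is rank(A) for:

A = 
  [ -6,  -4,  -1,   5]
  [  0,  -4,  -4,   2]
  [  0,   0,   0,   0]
rank(A) = 2

Row reduce:
(no row operations needed)
REF = 
  [ -6,  -4,  -1,   5]
  [  0,  -4,  -4,   2]
  [  0,   0,   0,   0]
Pivot columns: 1, 2 → 2 pivots.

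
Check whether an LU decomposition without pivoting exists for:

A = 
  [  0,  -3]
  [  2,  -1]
No.
A[1,1] = 0 but A[2,1] = 2 ≠ 0. Any LU with L unit lower triangular has (LU)[1,1] = U[1,1] and (LU)[2,1] = L[2,1]·U[1,1]; matching A forces U[1,1] = 0, which then forces (LU)[2,1] = 0 ≠ 2. A row swap (pivoting) is required.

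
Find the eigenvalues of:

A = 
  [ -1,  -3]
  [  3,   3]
tr(A) = 2, det(A) = 6
Characteristic polynomial: λ² - tr(A)λ + det(A) = λ² - 2λ + 6
λ² - 2λ + 6 = 0  ⇒  λ = (2 ± √((-2)² - 4·(6)))/2 = (2 ± √(-20))/2
  = 1 + i√5,  1 - i√5

λ = 1 + i√5, 1 - i√5  (≈ 1 + 2.236i, 1 - 2.236i)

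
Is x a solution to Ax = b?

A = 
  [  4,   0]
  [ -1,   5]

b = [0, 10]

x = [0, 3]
No

Ax = [0, 15] ≠ b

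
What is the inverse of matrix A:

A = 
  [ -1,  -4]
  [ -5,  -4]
det(A) = (-1)(-4) - (-4)(-5) = -16
For a 2×2 matrix, A⁻¹ = (1/det(A)) · [[d, -b], [-c, a]]
    = (-1/16) · [[-4, 4], [5, -1]]

A⁻¹ = 
  [  1/4,  -1/4]
  [-5/16,  1/16]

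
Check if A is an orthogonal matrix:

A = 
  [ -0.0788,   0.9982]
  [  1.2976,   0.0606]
No

AᵀA = 
  [  1.6900,   0]
  [  0,   1.0001]
≠ I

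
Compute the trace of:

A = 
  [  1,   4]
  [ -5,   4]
5

tr(A) = 1 + 4 = 5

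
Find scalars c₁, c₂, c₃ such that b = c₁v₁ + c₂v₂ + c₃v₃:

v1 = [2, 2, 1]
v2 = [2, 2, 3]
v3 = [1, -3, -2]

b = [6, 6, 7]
c1 = 1, c2 = 2, c3 = 0

b = 1·v1 + 2·v2 + 0·v3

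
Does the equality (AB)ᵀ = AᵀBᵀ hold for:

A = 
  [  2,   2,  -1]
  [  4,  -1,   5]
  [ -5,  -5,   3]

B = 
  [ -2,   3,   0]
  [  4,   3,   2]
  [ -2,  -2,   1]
No

(AB)ᵀ = 
  [  6, -22, -16]
  [ 14,  -1, -36]
  [  3,   3,  -7]

AᵀBᵀ = 
  [  8,  10, -17]
  [ -7,  -5,  -7]
  [ 17,  17,  -5]

The two matrices differ, so (AB)ᵀ ≠ AᵀBᵀ in general. The correct identity is (AB)ᵀ = BᵀAᵀ.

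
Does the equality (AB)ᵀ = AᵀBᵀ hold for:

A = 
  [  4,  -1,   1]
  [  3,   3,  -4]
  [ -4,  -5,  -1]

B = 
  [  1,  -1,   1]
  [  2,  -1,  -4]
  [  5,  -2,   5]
No

(AB)ᵀ = 
  [  7, -11, -19]
  [ -5,   2,  11]
  [ 13, -29,  11]

AᵀBᵀ = 
  [ -3,  21,  -6]
  [ -9,  15, -36]
  [  4,  10,   8]

The two matrices differ, so (AB)ᵀ ≠ AᵀBᵀ in general. The correct identity is (AB)ᵀ = BᵀAᵀ.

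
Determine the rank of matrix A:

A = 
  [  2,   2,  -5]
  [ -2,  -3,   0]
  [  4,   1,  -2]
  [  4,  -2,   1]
Row reduce:
R2 → R2 + (1)·R1
R3 → R3 - (2)·R1
R4 → R4 - (2)·R1
R3 → R3 - (3)·R2
R4 → R4 - (6)·R2
R4 → R4 - (41/23)·R3
REF = 
  [  2,   2,  -5]
  [  0,  -1,  -5]
  [  0,   0,  23]
  [  0,   0,   0]
Pivot columns: 1, 2, 3 → 3 pivots.

rank(A) = 3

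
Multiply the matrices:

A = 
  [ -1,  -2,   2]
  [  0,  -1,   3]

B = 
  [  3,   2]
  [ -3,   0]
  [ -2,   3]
AB = 
  [ -1,   4]
  [ -3,   9]

A is 2×3 and B is 3×2, so AB is 2×2. Each entry is (row of A)·(column of B):
AB[1,1] = (-1)(3) + (-2)(-3) + (2)(-2) = -1
AB[1,2] = (-1)(2) + (-2)(0) + (2)(3) = 4
AB[2,1] = (0)(3) + (-1)(-3) + (3)(-2) = -3
AB[2,2] = (0)(2) + (-1)(0) + (3)(3) = 9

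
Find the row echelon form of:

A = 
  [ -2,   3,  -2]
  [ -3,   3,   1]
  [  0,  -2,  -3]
Row operations:
R2 → R2 - (3/2)·R1
R3 → R3 - (4/3)·R2

Resulting echelon form:
REF = 
  [   -2,     3,    -2]
  [    0,  -3/2,     4]
  [    0,     0, -25/3]

Rank = 3 (number of non-zero pivot rows).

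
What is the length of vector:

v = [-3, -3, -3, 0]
5.196

||v||₂ = √((-3)² + (-3)² + (-3)² + (0)²) = √27 = 5.196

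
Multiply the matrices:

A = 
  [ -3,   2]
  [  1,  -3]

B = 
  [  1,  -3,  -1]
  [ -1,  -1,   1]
A is 2×2 and B is 2×3, so AB is 2×3. Each entry is (row of A)·(column of B):
AB[1,1] = (-3)(1) + (2)(-1) = -5
AB[1,2] = (-3)(-3) + (2)(-1) = 7
AB[1,3] = (-3)(-1) + (2)(1) = 5
AB[2,1] = (1)(1) + (-3)(-1) = 4
AB[2,2] = (1)(-3) + (-3)(-1) = 0
AB[2,3] = (1)(-1) + (-3)(1) = -4

AB = 
  [ -5,   7,   5]
  [  4,   0,  -4]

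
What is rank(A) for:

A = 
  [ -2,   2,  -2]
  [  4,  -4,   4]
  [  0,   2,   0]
rank(A) = 2

Row reduce:
R2 → R2 + (2)·R1
Swap R2 ↔ R3
REF = 
  [ -2,   2,  -2]
  [  0,   2,   0]
  [  0,   0,   0]
Pivot columns: 1, 2 → 2 pivots.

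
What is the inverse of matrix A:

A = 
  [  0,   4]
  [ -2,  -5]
det(A) = (0)(-5) - (4)(-2) = 8
For a 2×2 matrix, A⁻¹ = (1/det(A)) · [[d, -b], [-c, a]]
    = (1/8) · [[-5, -4], [2, 0]]

A⁻¹ = 
  [-5/8, -1/2]
  [ 1/4,    0]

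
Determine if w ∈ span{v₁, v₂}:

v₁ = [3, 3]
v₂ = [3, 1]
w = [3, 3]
Yes

Form the augmented matrix and row-reduce:
[v₁|v₂|w] = 
  [  3,   3,   3]
  [  3,   1,   3]
R2 → R2 - (1)·R1
REF = 
  [  3,   3,   3]
  [  0,  -2,   0]

No row of the form [0 0 | nonzero], so the system is consistent. Back-substitution gives c₁ = 1, c₂ = 0: w = (1)·v₁ + (0)·v₂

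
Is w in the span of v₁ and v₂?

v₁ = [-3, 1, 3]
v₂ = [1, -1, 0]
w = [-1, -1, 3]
Yes

Form the augmented matrix and row-reduce:
[v₁|v₂|w] = 
  [ -3,   1,  -1]
  [  1,  -1,  -1]
  [  3,   0,   3]
R2 → R2 + (1/3)·R1
R3 → R3 + (1)·R1
R3 → R3 + (3/2)·R2
REF = 
  [  -3,    1,   -1]
  [   0, -2/3, -4/3]
  [   0,    0,    0]

No row of the form [0 0 | nonzero], so the system is consistent. Back-substitution gives c₁ = 1, c₂ = 2: w = (1)·v₁ + (2)·v₂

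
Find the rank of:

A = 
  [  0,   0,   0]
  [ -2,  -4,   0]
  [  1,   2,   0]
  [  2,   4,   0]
Row reduce:
Swap R1 ↔ R2
R3 → R3 + (1/2)·R1
R4 → R4 + (1)·R1
REF = 
  [ -2,  -4,   0]
  [  0,   0,   0]
  [  0,   0,   0]
  [  0,   0,   0]
Pivot columns: 1 → 1 pivot.

rank(A) = 1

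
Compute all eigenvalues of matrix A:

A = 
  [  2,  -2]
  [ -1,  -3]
λ = (-1 + √33)/2, (-1 - √33)/2  (≈ 2.372, -3.372)

tr(A) = -1, det(A) = -8
Characteristic polynomial: λ² - tr(A)λ + det(A) = λ² + λ - 8
λ² + λ - 8 = 0  ⇒  λ = (-1 ± √((1)² - 4·(-8)))/2 = (-1 ± √(33))/2
  = (-1 + √33)/2,  (-1 - √33)/2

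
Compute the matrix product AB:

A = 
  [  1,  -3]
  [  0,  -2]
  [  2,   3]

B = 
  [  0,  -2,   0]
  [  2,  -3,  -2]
AB = 
  [ -6,   7,   6]
  [ -4,   6,   4]
  [  6, -13,  -6]

A is 3×2 and B is 2×3, so AB is 3×3. Each entry is (row of A)·(column of B):
AB[1,1] = (1)(0) + (-3)(2) = -6
AB[1,2] = (1)(-2) + (-3)(-3) = 7
AB[1,3] = (1)(0) + (-3)(-2) = 6
AB[2,1] = (0)(0) + (-2)(2) = -4
AB[2,2] = (0)(-2) + (-2)(-3) = 6
AB[2,3] = (0)(0) + (-2)(-2) = 4
AB[3,1] = (2)(0) + (3)(2) = 6
AB[3,2] = (2)(-2) + (3)(-3) = -13
AB[3,3] = (2)(0) + (3)(-2) = -6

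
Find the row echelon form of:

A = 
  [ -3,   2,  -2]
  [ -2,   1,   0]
Row operations:
R2 → R2 - (2/3)·R1

Resulting echelon form:
REF = 
  [  -3,    2,   -2]
  [   0, -1/3,  4/3]

Rank = 2 (number of non-zero pivot rows).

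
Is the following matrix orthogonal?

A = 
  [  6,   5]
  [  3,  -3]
No

AᵀA = 
  [ 45,  21]
  [ 21,  34]
≠ I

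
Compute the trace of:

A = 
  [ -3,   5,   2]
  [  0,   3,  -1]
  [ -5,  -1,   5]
5

tr(A) = -3 + 3 + 5 = 5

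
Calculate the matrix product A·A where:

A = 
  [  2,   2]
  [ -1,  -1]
A² = A·A:
A²[1,1] = (2)(2) + (2)(-1) = 2
A²[1,2] = (2)(2) + (2)(-1) = 2
A²[2,1] = (-1)(2) + (-1)(-1) = -1
A²[2,2] = (-1)(2) + (-1)(-1) = -1
A² = 
  [  2,   2]
  [ -1,  -1]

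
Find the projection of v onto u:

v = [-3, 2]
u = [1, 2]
v·u = (-3)(1) + (2)(2) = 1
u·u = (1)² + (2)² = 5
proj_u(v) = (v·u / u·u) × u = (1/5) × u

proj_u(v) = [1/5, 2/5]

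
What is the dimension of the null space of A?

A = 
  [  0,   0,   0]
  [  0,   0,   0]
nullity(A) = 3

Row reduce:
(no row operations needed)
REF = 
  [  0,   0,   0]
  [  0,   0,   0]
Pivot columns: none → 0 pivots.
rank(A) = 0, so nullity(A) = 3 - 0 = 3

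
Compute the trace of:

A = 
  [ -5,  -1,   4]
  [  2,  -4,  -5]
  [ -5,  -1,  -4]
-13

tr(A) = -5 + -4 + -4 = -13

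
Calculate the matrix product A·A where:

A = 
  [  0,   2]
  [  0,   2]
A² = A·A:
A²[1,1] = (0)(0) + (2)(0) = 0
A²[1,2] = (0)(2) + (2)(2) = 4
A²[2,1] = (0)(0) + (2)(0) = 0
A²[2,2] = (0)(2) + (2)(2) = 4
A² = 
  [  0,   4]
  [  0,   4]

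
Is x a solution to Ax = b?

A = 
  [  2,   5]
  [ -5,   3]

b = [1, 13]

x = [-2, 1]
Yes

Ax = [1, 13] = b ✓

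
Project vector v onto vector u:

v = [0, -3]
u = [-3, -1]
v·u = (0)(-3) + (-3)(-1) = 3
u·u = (-3)² + (-1)² = 10
proj_u(v) = (v·u / u·u) × u = (3/10) × u

proj_u(v) = [-9/10, -3/10]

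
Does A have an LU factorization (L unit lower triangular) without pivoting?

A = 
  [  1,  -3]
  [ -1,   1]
Yes.
A[1,1] = 1 ≠ 0, so Gaussian elimination proceeds without a row swap: multiplier ℓ₂₁ = (-1)/(1) = -1, and U[2,2] = 1 - (-1)(-3) = -2.
L = 
  [  1,   0]
  [ -1,   1]
U = 
  [  1,  -3]
  [  0,  -2]
Check row 2 of LU: [(-1)(1), (-1)(-3) + (-2)] = [-1, 1] = row 2 of A ✓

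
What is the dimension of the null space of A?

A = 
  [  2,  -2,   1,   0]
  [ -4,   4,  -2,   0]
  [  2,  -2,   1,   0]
nullity(A) = 3

Row reduce:
R2 → R2 + (2)·R1
R3 → R3 - (1)·R1
REF = 
  [  2,  -2,   1,   0]
  [  0,   0,   0,   0]
  [  0,   0,   0,   0]
Pivot columns: 1 → 1 pivot.
rank(A) = 1, so nullity(A) = 4 - 1 = 3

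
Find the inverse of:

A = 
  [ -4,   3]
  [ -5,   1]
det(A) = (-4)(1) - (3)(-5) = 11
For a 2×2 matrix, A⁻¹ = (1/det(A)) · [[d, -b], [-c, a]]
    = (1/11) · [[1, -3], [5, -4]]

A⁻¹ = 
  [ 1/11, -3/11]
  [ 5/11, -4/11]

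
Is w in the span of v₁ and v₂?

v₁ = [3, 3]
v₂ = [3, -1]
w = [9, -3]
Yes

Form the augmented matrix and row-reduce:
[v₁|v₂|w] = 
  [  3,   3,   9]
  [  3,  -1,  -3]
R2 → R2 - (1)·R1
REF = 
  [  3,   3,   9]
  [  0,  -4, -12]

No row of the form [0 0 | nonzero], so the system is consistent. Back-substitution gives c₁ = 0, c₂ = 3: w = (0)·v₁ + (3)·v₂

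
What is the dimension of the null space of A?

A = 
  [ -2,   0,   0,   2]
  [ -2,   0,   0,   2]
nullity(A) = 3

Row reduce:
R2 → R2 - (1)·R1
REF = 
  [ -2,   0,   0,   2]
  [  0,   0,   0,   0]
Pivot columns: 1 → 1 pivot.
rank(A) = 1, so nullity(A) = 4 - 1 = 3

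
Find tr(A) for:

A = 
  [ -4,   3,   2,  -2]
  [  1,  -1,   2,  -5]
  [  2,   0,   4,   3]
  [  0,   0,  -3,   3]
2

tr(A) = -4 + -1 + 4 + 3 = 2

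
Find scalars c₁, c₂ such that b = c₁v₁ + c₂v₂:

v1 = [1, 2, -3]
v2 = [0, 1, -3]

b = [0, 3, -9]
c1 = 0, c2 = 3

b = 0·v1 + 3·v2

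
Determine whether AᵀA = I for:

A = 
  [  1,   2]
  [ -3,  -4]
No

AᵀA = 
  [ 10,  14]
  [ 14,  20]
≠ I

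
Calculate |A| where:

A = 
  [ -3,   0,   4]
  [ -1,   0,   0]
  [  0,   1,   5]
Cofactor expansion along row 1:
det(A) = (-3)·((0)(5) - (0)(1)) - (0)·((-1)(5) - (0)(0)) + (4)·((-1)(1) - (0)(0))
  = (-3)(0) - (0)(-5) + (4)(-1)
  = -4

det(A) = -4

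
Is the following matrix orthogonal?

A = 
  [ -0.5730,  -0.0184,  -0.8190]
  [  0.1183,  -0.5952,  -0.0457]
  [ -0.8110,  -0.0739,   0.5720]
No

AᵀA = 
  [  1,   0.0001,   0]
  [  0.0001,   0.3601,   0]
  [  0,   0,   1]
≠ I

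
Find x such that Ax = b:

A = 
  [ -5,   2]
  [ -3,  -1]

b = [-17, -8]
x = [3, -1]

Row reduce the augmented matrix [A|b]:
R2 → R2 - (3/5)·R1
REF = 
  [   -5,     2,   -17]
  [    0, -11/5,  11/5]

Back-substitution:
x₂ = (11/5) / (-11/5) = -1
x₁ = (-17 - (2)(-1)) / (-5) = 3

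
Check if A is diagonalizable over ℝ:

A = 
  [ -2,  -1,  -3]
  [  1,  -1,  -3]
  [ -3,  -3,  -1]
Yes

Characteristic polynomial: det(λI - A) = λ³ + 4λ² - 12λ - 24
By the rational root theorem any rational root is an integer dividing 24; none of those is a root, so p(λ) has no rational roots and hence (being an irreducible cubic) no repeated roots.
Discriminant of the cubic: Δ = 20544
Δ > 0 ⇒ three distinct real eigenvalues: λ ≈ -5.399, -1.522, 2.921
Three distinct real eigenvalues, so A has 3 independent eigenvectors.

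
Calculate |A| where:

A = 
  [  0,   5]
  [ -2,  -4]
10

For a 2×2 matrix, det = ad - bc = (0)(-4) - (5)(-2) = 10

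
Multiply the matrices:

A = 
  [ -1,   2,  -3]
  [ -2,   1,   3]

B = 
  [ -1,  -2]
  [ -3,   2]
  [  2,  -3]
AB = 
  [-11,  15]
  [  5,  -3]

A is 2×3 and B is 3×2, so AB is 2×2. Each entry is (row of A)·(column of B):
AB[1,1] = (-1)(-1) + (2)(-3) + (-3)(2) = -11
AB[1,2] = (-1)(-2) + (2)(2) + (-3)(-3) = 15
AB[2,1] = (-2)(-1) + (1)(-3) + (3)(2) = 5
AB[2,2] = (-2)(-2) + (1)(2) + (3)(-3) = -3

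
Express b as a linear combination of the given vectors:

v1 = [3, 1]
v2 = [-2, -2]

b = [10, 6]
c1 = 2, c2 = -2

b = 2·v1 + -2·v2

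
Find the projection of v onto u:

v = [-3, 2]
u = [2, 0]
v·u = (-3)(2) + (2)(0) = -6
u·u = (2)² + (0)² = 4
proj_u(v) = (v·u / u·u) × u = (-6/4) × u = (-3/2) × u

proj_u(v) = [-3, 0]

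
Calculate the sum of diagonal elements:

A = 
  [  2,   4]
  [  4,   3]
5

tr(A) = 2 + 3 = 5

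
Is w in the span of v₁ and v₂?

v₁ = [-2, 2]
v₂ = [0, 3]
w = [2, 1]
Yes

Form the augmented matrix and row-reduce:
[v₁|v₂|w] = 
  [ -2,   0,   2]
  [  2,   3,   1]
R2 → R2 + (1)·R1
REF = 
  [ -2,   0,   2]
  [  0,   3,   3]

No row of the form [0 0 | nonzero], so the system is consistent. Back-substitution gives c₁ = -1, c₂ = 1: w = (-1)·v₁ + (1)·v₂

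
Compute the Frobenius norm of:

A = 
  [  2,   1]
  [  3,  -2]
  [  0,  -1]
||A||_F = 4.359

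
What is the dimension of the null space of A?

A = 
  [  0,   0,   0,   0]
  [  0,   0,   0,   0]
nullity(A) = 4

Row reduce:
(no row operations needed)
REF = 
  [  0,   0,   0,   0]
  [  0,   0,   0,   0]
Pivot columns: none → 0 pivots.
rank(A) = 0, so nullity(A) = 4 - 0 = 4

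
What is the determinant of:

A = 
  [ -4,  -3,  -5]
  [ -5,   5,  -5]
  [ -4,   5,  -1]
Cofactor expansion along row 1:
det(A) = (-4)·((5)(-1) - (-5)(5)) - (-3)·((-5)(-1) - (-5)(-4)) + (-5)·((-5)(5) - (5)(-4))
  = (-4)(20) - (-3)(-15) + (-5)(-5)
  = -100

det(A) = -100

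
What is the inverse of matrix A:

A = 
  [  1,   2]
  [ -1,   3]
det(A) = (1)(3) - (2)(-1) = 5
For a 2×2 matrix, A⁻¹ = (1/det(A)) · [[d, -b], [-c, a]]
    = (1/5) · [[3, -2], [1, 1]]

A⁻¹ = 
  [ 3/5, -2/5]
  [ 1/5,  1/5]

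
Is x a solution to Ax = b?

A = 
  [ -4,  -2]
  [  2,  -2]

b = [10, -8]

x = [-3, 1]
Yes

Ax = [10, -8] = b ✓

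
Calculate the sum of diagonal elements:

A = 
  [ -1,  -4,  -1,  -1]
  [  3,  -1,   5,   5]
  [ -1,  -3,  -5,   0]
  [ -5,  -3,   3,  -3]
-10

tr(A) = -1 + -1 + -5 + -3 = -10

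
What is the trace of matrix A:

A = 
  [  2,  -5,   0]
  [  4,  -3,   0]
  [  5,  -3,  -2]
-3

tr(A) = 2 + -3 + -2 = -3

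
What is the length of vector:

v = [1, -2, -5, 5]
7.416

||v||₂ = √((1)² + (-2)² + (-5)² + (5)²) = √55 = 7.416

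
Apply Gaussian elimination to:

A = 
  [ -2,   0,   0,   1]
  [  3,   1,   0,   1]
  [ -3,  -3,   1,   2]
Row operations:
R2 → R2 + (3/2)·R1
R3 → R3 - (3/2)·R1
R3 → R3 + (3)·R2

Resulting echelon form:
REF = 
  [ -2,   0,   0,   1]
  [  0,   1,   0, 5/2]
  [  0,   0,   1,   8]

Rank = 3 (number of non-zero pivot rows).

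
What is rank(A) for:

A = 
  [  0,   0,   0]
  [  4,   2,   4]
rank(A) = 1

Row reduce:
Swap R1 ↔ R2
REF = 
  [  4,   2,   4]
  [  0,   0,   0]
Pivot columns: 1 → 1 pivot.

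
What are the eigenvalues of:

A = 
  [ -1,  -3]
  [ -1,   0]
tr(A) = -1, det(A) = -3
Characteristic polynomial: λ² - tr(A)λ + det(A) = λ² + λ - 3
λ² + λ - 3 = 0  ⇒  λ = (-1 ± √((1)² - 4·(-3)))/2 = (-1 ± √(13))/2
  = (-1 + √13)/2,  (-1 - √13)/2

λ = (-1 + √13)/2, (-1 - √13)/2  (≈ 1.303, -2.303)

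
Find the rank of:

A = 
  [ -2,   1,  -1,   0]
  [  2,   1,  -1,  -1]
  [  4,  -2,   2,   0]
rank(A) = 2

Row reduce:
R2 → R2 + (1)·R1
R3 → R3 + (2)·R1
REF = 
  [ -2,   1,  -1,   0]
  [  0,   2,  -2,  -1]
  [  0,   0,   0,   0]
Pivot columns: 1, 2 → 2 pivots.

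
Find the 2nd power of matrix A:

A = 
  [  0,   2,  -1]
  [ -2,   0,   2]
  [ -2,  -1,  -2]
A² = A·A:
A²[1,1] = (0)(0) + (2)(-2) + (-1)(-2) = -2
A²[1,2] = (0)(2) + (2)(0) + (-1)(-1) = 1
A²[1,3] = (0)(-1) + (2)(2) + (-1)(-2) = 6
A²[2,1] = (-2)(0) + (0)(-2) + (2)(-2) = -4
A²[2,2] = (-2)(2) + (0)(0) + (2)(-1) = -6
A²[2,3] = (-2)(-1) + (0)(2) + (2)(-2) = -2
A²[3,1] = (-2)(0) + (-1)(-2) + (-2)(-2) = 6
A²[3,2] = (-2)(2) + (-1)(0) + (-2)(-1) = -2
A²[3,3] = (-2)(-1) + (-1)(2) + (-2)(-2) = 4
A² = 
  [ -2,   1,   6]
  [ -4,  -6,  -2]
  [  6,  -2,   4]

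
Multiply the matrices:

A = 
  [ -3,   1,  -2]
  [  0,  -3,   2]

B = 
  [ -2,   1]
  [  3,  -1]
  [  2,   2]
AB = 
  [  5,  -8]
  [ -5,   7]

A is 2×3 and B is 3×2, so AB is 2×2. Each entry is (row of A)·(column of B):
AB[1,1] = (-3)(-2) + (1)(3) + (-2)(2) = 5
AB[1,2] = (-3)(1) + (1)(-1) + (-2)(2) = -8
AB[2,1] = (0)(-2) + (-3)(3) + (2)(2) = -5
AB[2,2] = (0)(1) + (-3)(-1) + (2)(2) = 7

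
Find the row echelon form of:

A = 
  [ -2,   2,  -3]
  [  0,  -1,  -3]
Row operations:
No row operations needed (already in echelon form).

Resulting echelon form:
REF = 
  [ -2,   2,  -3]
  [  0,  -1,  -3]

Rank = 2 (number of non-zero pivot rows).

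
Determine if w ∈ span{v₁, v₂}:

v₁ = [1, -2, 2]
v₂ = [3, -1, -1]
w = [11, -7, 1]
Yes

Form the augmented matrix and row-reduce:
[v₁|v₂|w] = 
  [  1,   3,  11]
  [ -2,  -1,  -7]
  [  2,  -1,   1]
R2 → R2 + (2)·R1
R3 → R3 - (2)·R1
R3 → R3 + (7/5)·R2
REF = 
  [  1,   3,  11]
  [  0,   5,  15]
  [  0,   0,   0]

No row of the form [0 0 | nonzero], so the system is consistent. Back-substitution gives c₁ = 2, c₂ = 3: w = (2)·v₁ + (3)·v₂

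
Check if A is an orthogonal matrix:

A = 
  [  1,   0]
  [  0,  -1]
Yes

AᵀA = 
  [  1,   0]
  [  0,   1]
= I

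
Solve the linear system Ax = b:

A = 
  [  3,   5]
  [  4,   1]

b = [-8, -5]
x = [-1, -1]

Row reduce the augmented matrix [A|b]:
R2 → R2 - (4/3)·R1
REF = 
  [    3,     5,    -8]
  [    0, -17/3,  17/3]

Back-substitution:
x₂ = (17/3) / (-17/3) = -1
x₁ = (-8 - (5)(-1)) / 3 = -1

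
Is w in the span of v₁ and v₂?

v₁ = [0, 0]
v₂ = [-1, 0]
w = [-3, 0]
Yes

Form the augmented matrix and row-reduce:
[v₁|v₂|w] = 
  [  0,  -1,  -3]
  [  0,   0,   0]
(already in echelon form — no row operations needed)

No row of the form [0 0 | nonzero], so the system is consistent. Back-substitution gives c₁ = 0, c₂ = 3: w = (0)·v₁ + (3)·v₂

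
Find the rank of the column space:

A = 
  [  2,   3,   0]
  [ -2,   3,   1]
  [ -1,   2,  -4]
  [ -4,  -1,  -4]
Row reduce:
R2 → R2 + (1)·R1
R3 → R3 + (1/2)·R1
R4 → R4 + (2)·R1
R3 → R3 - (7/12)·R2
R4 → R4 - (5/6)·R2
R4 → R4 - (58/55)·R3
REF = 
  [     2,      3,      0]
  [     0,      6,      1]
  [     0,      0, -55/12]
  [     0,      0,      0]
Pivot columns: 1, 2, 3 → 3 pivots.
dim(Col(A)) = number of pivot columns = 3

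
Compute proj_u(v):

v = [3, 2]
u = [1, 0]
proj_u(v) = [3, 0]

v·u = (3)(1) + (2)(0) = 3
u·u = (1)² + (0)² = 1
proj_u(v) = (v·u / u·u) × u = (3/1) × u = (3) × u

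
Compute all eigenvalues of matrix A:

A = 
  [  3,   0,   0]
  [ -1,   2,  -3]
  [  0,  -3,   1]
Characteristic polynomial: det(λI - A) = λ³ - 6λ² + 2λ + 21
Testing integer divisors of the constant term: p(3) = 0, so (λ - 3) is a factor:
p(λ) = (λ - 3)(λ² - 3λ - 7)
λ² - 3λ - 7 = 0  ⇒  λ = (3 ± √((-3)² - 4·(-7)))/2 = (3 ± √(37))/2
  = (3 + √37)/2,  (3 - √37)/2

λ = 3, (3 + √37)/2, (3 - √37)/2  (≈ 3, 4.541, -1.541)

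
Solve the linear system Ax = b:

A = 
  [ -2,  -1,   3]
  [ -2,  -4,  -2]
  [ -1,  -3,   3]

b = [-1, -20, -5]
Row reduce the augmented matrix [A|b]:
R2 → R2 - (1)·R1
R3 → R3 - (1/2)·R1
R3 → R3 - (5/6)·R2
REF = 
  [  -2,   -1,    3,   -1]
  [   0,   -3,   -5,  -19]
  [   0,    0, 17/3, 34/3]

Back-substitution:
x₃ = (34/3) / (17/3) = 2
x₂ = (-19 - (-5)(2)) / (-3) = 3
x₁ = (-1 - (-1)(3) - (3)(2)) / (-2) = 2

x = [2, 3, 2]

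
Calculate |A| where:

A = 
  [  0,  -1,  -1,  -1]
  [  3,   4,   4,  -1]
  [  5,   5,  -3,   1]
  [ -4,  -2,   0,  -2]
134

Cofactor expansion along row 1: det(A) = a₁₁M₁₁ - a₁₂M₁₂ + a₁₃M₁₃ - a₁₄M₁₄

M₁₁ = det[[4, 4, -1]; [5, -3, 1]; [-2, 0, -2]]
  = (4)·((-3)(-2) - (1)(0)) - (4)·((5)(-2) - (1)(-2)) + (-1)·((5)(0) - (-3)(-2))
  = (4)(6) - (4)(-8) + (-1)(-6)
  = 62
M₁₂ = det[[3, 4, -1]; [5, -3, 1]; [-4, 0, -2]]
  = (3)·((-3)(-2) - (1)(0)) - (4)·((5)(-2) - (1)(-4)) + (-1)·((5)(0) - (-3)(-4))
  = (3)(6) - (4)(-6) + (-1)(-12)
  = 54
M₁₃ = det[[3, 4, -1]; [5, 5, 1]; [-4, -2, -2]]
  = (3)·((5)(-2) - (1)(-2)) - (4)·((5)(-2) - (1)(-4)) + (-1)·((5)(-2) - (5)(-4))
  = (3)(-8) - (4)(-6) + (-1)(10)
  = -10
M₁₄ = det[[3, 4, 4]; [5, 5, -3]; [-4, -2, 0]]
  = (3)·((5)(0) - (-3)(-2)) - (4)·((5)(0) - (-3)(-4)) + (4)·((5)(-2) - (5)(-4))
  = (3)(-6) - (4)(-12) + (4)(10)
  = 70

det(A) = (0)(62) - (-1)(54) + (-1)(-10) - (-1)(70) = 134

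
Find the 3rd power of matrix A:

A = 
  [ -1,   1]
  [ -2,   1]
A^3 = 
  [  1,  -1]
  [  2,  -1]

A² = A·A:
A²[1,1] = (-1)(-1) + (1)(-2) = -1
A²[1,2] = (-1)(1) + (1)(1) = 0
A²[2,1] = (-2)(-1) + (1)(-2) = 0
A²[2,2] = (-2)(1) + (1)(1) = -1
A² = 
  [ -1,   0]
  [  0,  -1]

A^3 = A^2·A:
A^3[1,1] = (-1)(-1) + (0)(-2) = 1
A^3[1,2] = (-1)(1) + (0)(1) = -1
A^3[2,1] = (0)(-1) + (-1)(-2) = 2
A^3[2,2] = (0)(1) + (-1)(1) = -1
A^3 = 
  [  1,  -1]
  [  2,  -1]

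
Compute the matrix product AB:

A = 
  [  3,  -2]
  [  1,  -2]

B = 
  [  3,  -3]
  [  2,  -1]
AB = 
  [  5,  -7]
  [ -1,  -1]

A is 2×2 and B is 2×2, so AB is 2×2. Each entry is (row of A)·(column of B):
AB[1,1] = (3)(3) + (-2)(2) = 5
AB[1,2] = (3)(-3) + (-2)(-1) = -7
AB[2,1] = (1)(3) + (-2)(2) = -1
AB[2,2] = (1)(-3) + (-2)(-1) = -1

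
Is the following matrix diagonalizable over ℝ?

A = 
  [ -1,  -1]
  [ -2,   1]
Yes

tr(A) = 0, det(A) = -3
Characteristic polynomial: λ² - tr(A)λ + det(A) = λ² - 3
λ² - 3 = 0  ⇒  λ = (0 ± √((0)² - 4·(-3)))/2 = (0 ± √(12))/2
  = √3,  -√3
Eigenvalues: √3, -√3  (≈ 1.732, -1.732)
The two irrational eigenvalues are distinct (simple), so each has alg. mult. = geom. mult. = 1.
Sum of geometric multiplicities equals n, so A has n independent eigenvectors.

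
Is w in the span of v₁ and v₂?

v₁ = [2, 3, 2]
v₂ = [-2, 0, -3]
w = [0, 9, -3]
Yes

Form the augmented matrix and row-reduce:
[v₁|v₂|w] = 
  [  2,  -2,   0]
  [  3,   0,   9]
  [  2,  -3,  -3]
R2 → R2 - (3/2)·R1
R3 → R3 - (1)·R1
R3 → R3 + (1/3)·R2
REF = 
  [  2,  -2,   0]
  [  0,   3,   9]
  [  0,   0,   0]

No row of the form [0 0 | nonzero], so the system is consistent. Back-substitution gives c₁ = 3, c₂ = 3: w = (3)·v₁ + (3)·v₂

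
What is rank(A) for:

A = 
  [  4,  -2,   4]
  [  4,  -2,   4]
rank(A) = 1

Row reduce:
R2 → R2 - (1)·R1
REF = 
  [  4,  -2,   4]
  [  0,   0,   0]
Pivot columns: 1 → 1 pivot.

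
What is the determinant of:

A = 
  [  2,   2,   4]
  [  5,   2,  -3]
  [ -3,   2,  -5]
Cofactor expansion along row 1:
det(A) = (2)·((2)(-5) - (-3)(2)) - (2)·((5)(-5) - (-3)(-3)) + (4)·((5)(2) - (2)(-3))
  = (2)(-4) - (2)(-34) + (4)(16)
  = 124

det(A) = 124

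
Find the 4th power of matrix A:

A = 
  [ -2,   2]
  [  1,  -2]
A² = A·A:
A²[1,1] = (-2)(-2) + (2)(1) = 6
A²[1,2] = (-2)(2) + (2)(-2) = -8
A²[2,1] = (1)(-2) + (-2)(1) = -4
A²[2,2] = (1)(2) + (-2)(-2) = 6
A² = 
  [  6,  -8]
  [ -4,   6]

A^3 = A^2·A:
A^3[1,1] = (6)(-2) + (-8)(1) = -20
A^3[1,2] = (6)(2) + (-8)(-2) = 28
A^3[2,1] = (-4)(-2) + (6)(1) = 14
A^3[2,2] = (-4)(2) + (6)(-2) = -20
A^3 = 
  [-20,  28]
  [ 14, -20]

A^4 = A^3·A:
A^4[1,1] = (-20)(-2) + (28)(1) = 68
A^4[1,2] = (-20)(2) + (28)(-2) = -96
A^4[2,1] = (14)(-2) + (-20)(1) = -48
A^4[2,2] = (14)(2) + (-20)(-2) = 68
A^4 = 
  [ 68, -96]
  [-48,  68]

Therefore
A^4 = 
  [ 68, -96]
  [-48,  68]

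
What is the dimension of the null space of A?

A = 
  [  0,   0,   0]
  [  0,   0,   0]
nullity(A) = 3

Row reduce:
(no row operations needed)
REF = 
  [  0,   0,   0]
  [  0,   0,   0]
Pivot columns: none → 0 pivots.
rank(A) = 0, so nullity(A) = 3 - 0 = 3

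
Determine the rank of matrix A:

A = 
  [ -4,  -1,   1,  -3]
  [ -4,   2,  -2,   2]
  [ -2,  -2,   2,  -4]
Row reduce:
R2 → R2 - (1)·R1
R3 → R3 - (1/2)·R1
R3 → R3 + (1/2)·R2
REF = 
  [ -4,  -1,   1,  -3]
  [  0,   3,  -3,   5]
  [  0,   0,   0,   0]
Pivot columns: 1, 2 → 2 pivots.

rank(A) = 2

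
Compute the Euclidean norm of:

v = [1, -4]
4.123

||v||₂ = √((1)² + (-4)²) = √17 = 4.123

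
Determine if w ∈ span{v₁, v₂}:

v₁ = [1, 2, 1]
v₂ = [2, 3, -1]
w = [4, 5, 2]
No

Form the augmented matrix and row-reduce:
[v₁|v₂|w] = 
  [  1,   2,   4]
  [  2,   3,   5]
  [  1,  -1,   2]
R2 → R2 - (2)·R1
R3 → R3 - (1)·R1
R3 → R3 - (3)·R2
REF = 
  [  1,   2,   4]
  [  0,  -1,  -3]
  [  0,   0,   7]

Row 3 reads [0 0 | 7], i.e. 0 = 7, so the system is inconsistent and w ∉ span{v₁, v₂}.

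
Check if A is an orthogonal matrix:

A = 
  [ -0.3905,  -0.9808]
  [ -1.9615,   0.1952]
No

AᵀA = 
  [  4,   0.0001]
  [  0.0001,   1.0001]
≠ I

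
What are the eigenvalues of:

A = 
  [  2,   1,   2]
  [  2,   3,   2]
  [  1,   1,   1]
Characteristic polynomial: det(λI - A) = λ³ - 6λ² + 5λ
The constant term is 0, so λ = 0 is a root: p(λ) = λ(λ² - 6λ + 5)
λ² - 6λ + 5 = (λ - 1)(λ - 5)

λ = 0, 5, 1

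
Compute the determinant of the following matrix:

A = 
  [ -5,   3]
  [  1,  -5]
For a 2×2 matrix, det = ad - bc = (-5)(-5) - (3)(1) = 22

det(A) = 22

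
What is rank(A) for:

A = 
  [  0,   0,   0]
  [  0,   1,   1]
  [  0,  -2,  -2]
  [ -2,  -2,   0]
Row reduce:
Swap R1 ↔ R4
R3 → R3 + (2)·R2
REF = 
  [ -2,  -2,   0]
  [  0,   1,   1]
  [  0,   0,   0]
  [  0,   0,   0]
Pivot columns: 1, 2 → 2 pivots.

rank(A) = 2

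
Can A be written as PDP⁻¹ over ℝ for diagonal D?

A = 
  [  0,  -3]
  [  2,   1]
No

tr(A) = 1, det(A) = 6
Characteristic polynomial: λ² - tr(A)λ + det(A) = λ² - λ + 6
λ² - λ + 6 = 0  ⇒  λ = (1 ± √((-1)² - 4·(6)))/2 = (1 ± √(-23))/2
  = (1 + i√23)/2,  (1 - i√23)/2
Eigenvalues: (1 + i√23)/2, (1 - i√23)/2  (≈ 0.5 + 2.398i, 0.5 - 2.398i)
Has complex eigenvalues (not diagonalizable over ℝ).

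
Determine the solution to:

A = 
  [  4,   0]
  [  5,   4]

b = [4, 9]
x = [1, 1]

Row reduce the augmented matrix [A|b]:
R2 → R2 - (5/4)·R1
REF = 
  [  4,   0,   4]
  [  0,   4,   4]

Back-substitution:
x₂ = 4 / 4 = 1
x₁ = (4 - (0)(1)) / 4 = 1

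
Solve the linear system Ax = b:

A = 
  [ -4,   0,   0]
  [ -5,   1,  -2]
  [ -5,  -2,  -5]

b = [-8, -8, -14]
Row reduce the augmented matrix [A|b]:
R2 → R2 - (5/4)·R1
R3 → R3 - (5/4)·R1
R3 → R3 + (2)·R2
REF = 
  [ -4,   0,   0,  -8]
  [  0,   1,  -2,   2]
  [  0,   0,  -9,   0]

Back-substitution:
x₃ = 0 / (-9) = 0
x₂ = (2 - (-2)(0)) / 1 = 2
x₁ = (-8 - (0)(2) - (0)(0)) / (-4) = 2

x = [2, 2, 0]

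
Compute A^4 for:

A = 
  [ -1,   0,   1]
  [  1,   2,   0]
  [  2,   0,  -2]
A² = A·A:
A²[1,1] = (-1)(-1) + (0)(1) + (1)(2) = 3
A²[1,2] = (-1)(0) + (0)(2) + (1)(0) = 0
A²[1,3] = (-1)(1) + (0)(0) + (1)(-2) = -3
A²[2,1] = (1)(-1) + (2)(1) + (0)(2) = 1
A²[2,2] = (1)(0) + (2)(2) + (0)(0) = 4
A²[2,3] = (1)(1) + (2)(0) + (0)(-2) = 1
A²[3,1] = (2)(-1) + (0)(1) + (-2)(2) = -6
A²[3,2] = (2)(0) + (0)(2) + (-2)(0) = 0
A²[3,3] = (2)(1) + (0)(0) + (-2)(-2) = 6
A² = 
  [  3,   0,  -3]
  [  1,   4,   1]
  [ -6,   0,   6]

A^3 = A^2·A:
A^3[1,1] = (3)(-1) + (0)(1) + (-3)(2) = -9
A^3[1,2] = (3)(0) + (0)(2) + (-3)(0) = 0
A^3[1,3] = (3)(1) + (0)(0) + (-3)(-2) = 9
A^3[2,1] = (1)(-1) + (4)(1) + (1)(2) = 5
A^3[2,2] = (1)(0) + (4)(2) + (1)(0) = 8
A^3[2,3] = (1)(1) + (4)(0) + (1)(-2) = -1
A^3[3,1] = (-6)(-1) + (0)(1) + (6)(2) = 18
A^3[3,2] = (-6)(0) + (0)(2) + (6)(0) = 0
A^3[3,3] = (-6)(1) + (0)(0) + (6)(-2) = -18
A^3 = 
  [ -9,   0,   9]
  [  5,   8,  -1]
  [ 18,   0, -18]

A^4 = A^3·A:
A^4[1,1] = (-9)(-1) + (0)(1) + (9)(2) = 27
A^4[1,2] = (-9)(0) + (0)(2) + (9)(0) = 0
A^4[1,3] = (-9)(1) + (0)(0) + (9)(-2) = -27
A^4[2,1] = (5)(-1) + (8)(1) + (-1)(2) = 1
A^4[2,2] = (5)(0) + (8)(2) + (-1)(0) = 16
A^4[2,3] = (5)(1) + (8)(0) + (-1)(-2) = 7
A^4[3,1] = (18)(-1) + (0)(1) + (-18)(2) = -54
A^4[3,2] = (18)(0) + (0)(2) + (-18)(0) = 0
A^4[3,3] = (18)(1) + (0)(0) + (-18)(-2) = 54
A^4 = 
  [ 27,   0, -27]
  [  1,  16,   7]
  [-54,   0,  54]

Therefore
A^4 = 
  [ 27,   0, -27]
  [  1,  16,   7]
  [-54,   0,  54]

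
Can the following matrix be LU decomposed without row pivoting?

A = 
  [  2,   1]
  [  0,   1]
Yes.
A[1,1] = 2 ≠ 0, so Gaussian elimination proceeds without a row swap: multiplier ℓ₂₁ = (0)/(2) = 0, and U[2,2] = 1 - (0)(1) = 1.
L = 
  [  1,   0]
  [  0,   1]
U = 
  [  2,   1]
  [  0,   1]
Check row 2 of LU: [(0)(2), (0)(1) + 1] = [0, 1] = row 2 of A ✓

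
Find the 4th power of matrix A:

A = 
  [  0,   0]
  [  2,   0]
A^4 = 
  [  0,   0]
  [  0,   0]

A² = A·A:
A²[1,1] = (0)(0) + (0)(2) = 0
A²[1,2] = (0)(0) + (0)(0) = 0
A²[2,1] = (2)(0) + (0)(2) = 0
A²[2,2] = (2)(0) + (0)(0) = 0
A² = 
  [  0,   0]
  [  0,   0]

A^3 = A^2·A:
A^3[1,1] = (0)(0) + (0)(2) = 0
A^3[1,2] = (0)(0) + (0)(0) = 0
A^3[2,1] = (0)(0) + (0)(2) = 0
A^3[2,2] = (0)(0) + (0)(0) = 0
A^3 = 
  [  0,   0]
  [  0,   0]

A^4 = A^3·A:
A^4[1,1] = (0)(0) + (0)(2) = 0
A^4[1,2] = (0)(0) + (0)(0) = 0
A^4[2,1] = (0)(0) + (0)(2) = 0
A^4[2,2] = (0)(0) + (0)(0) = 0
A^4 = 
  [  0,   0]
  [  0,   0]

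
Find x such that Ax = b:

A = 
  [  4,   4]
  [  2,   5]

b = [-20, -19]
x = [-2, -3]

Row reduce the augmented matrix [A|b]:
R2 → R2 - (1/2)·R1
REF = 
  [  4,   4, -20]
  [  0,   3,  -9]

Back-substitution:
x₂ = (-9) / 3 = -3
x₁ = (-20 - (4)(-3)) / 4 = -2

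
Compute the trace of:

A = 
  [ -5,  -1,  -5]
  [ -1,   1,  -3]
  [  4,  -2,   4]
0

tr(A) = -5 + 1 + 4 = 0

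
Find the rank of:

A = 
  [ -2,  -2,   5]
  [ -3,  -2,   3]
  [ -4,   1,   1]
Row reduce:
R2 → R2 - (3/2)·R1
R3 → R3 - (2)·R1
R3 → R3 - (5)·R2
REF = 
  [  -2,   -2,    5]
  [   0,    1, -9/2]
  [   0,    0, 27/2]
Pivot columns: 1, 2, 3 → 3 pivots.

rank(A) = 3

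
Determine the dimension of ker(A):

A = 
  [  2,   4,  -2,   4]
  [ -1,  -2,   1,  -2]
nullity(A) = 3

Row reduce:
R2 → R2 + (1/2)·R1
REF = 
  [  2,   4,  -2,   4]
  [  0,   0,   0,   0]
Pivot columns: 1 → 1 pivot.
rank(A) = 1, so nullity(A) = 4 - 1 = 3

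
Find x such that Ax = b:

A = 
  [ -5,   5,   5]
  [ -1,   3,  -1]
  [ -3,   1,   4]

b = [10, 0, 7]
x = [-1, 0, 1]

Row reduce the augmented matrix [A|b]:
R2 → R2 - (1/5)·R1
R3 → R3 - (3/5)·R1
R3 → R3 + (1)·R2
REF = 
  [ -5,   5,   5,  10]
  [  0,   2,  -2,  -2]
  [  0,   0,  -1,  -1]

Back-substitution:
x₃ = (-1) / (-1) = 1
x₂ = (-2 - (-2)(1)) / 2 = 0
x₁ = (10 - (5)(0) - (5)(1)) / (-5) = -1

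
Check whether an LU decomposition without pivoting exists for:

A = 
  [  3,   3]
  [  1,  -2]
Yes.
A[1,1] = 3 ≠ 0, so Gaussian elimination proceeds without a row swap: multiplier ℓ₂₁ = (1)/(3) = 1/3, and U[2,2] = -2 - (1/3)(3) = -3.
L = 
  [  1,   0]
  [1/3,   1]
U = 
  [  3,   3]
  [  0,  -3]
Check row 2 of LU: [(1/3)(3), (1/3)(3) + (-3)] = [1, -2] = row 2 of A ✓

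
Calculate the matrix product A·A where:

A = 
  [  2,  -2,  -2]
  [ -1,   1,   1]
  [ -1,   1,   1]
A² = A·A:
A²[1,1] = (2)(2) + (-2)(-1) + (-2)(-1) = 8
A²[1,2] = (2)(-2) + (-2)(1) + (-2)(1) = -8
A²[1,3] = (2)(-2) + (-2)(1) + (-2)(1) = -8
A²[2,1] = (-1)(2) + (1)(-1) + (1)(-1) = -4
A²[2,2] = (-1)(-2) + (1)(1) + (1)(1) = 4
A²[2,3] = (-1)(-2) + (1)(1) + (1)(1) = 4
A²[3,1] = (-1)(2) + (1)(-1) + (1)(-1) = -4
A²[3,2] = (-1)(-2) + (1)(1) + (1)(1) = 4
A²[3,3] = (-1)(-2) + (1)(1) + (1)(1) = 4
A² = 
  [  8,  -8,  -8]
  [ -4,   4,   4]
  [ -4,   4,   4]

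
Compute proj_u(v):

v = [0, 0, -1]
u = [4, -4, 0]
proj_u(v) = [0, 0, 0]

v·u = (0)(4) + (0)(-4) + (-1)(0) = 0
u·u = (4)² + (-4)² + (0)² = 32
proj_u(v) = (v·u / u·u) × u = (0/32) × u = (0) × u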